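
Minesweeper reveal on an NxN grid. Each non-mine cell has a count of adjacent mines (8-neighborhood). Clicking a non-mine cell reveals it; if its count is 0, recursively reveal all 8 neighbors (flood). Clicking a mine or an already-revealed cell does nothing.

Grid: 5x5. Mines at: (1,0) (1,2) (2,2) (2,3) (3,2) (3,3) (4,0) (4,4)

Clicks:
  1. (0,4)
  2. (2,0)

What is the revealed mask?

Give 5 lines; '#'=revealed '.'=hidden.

Click 1 (0,4) count=0: revealed 4 new [(0,3) (0,4) (1,3) (1,4)] -> total=4
Click 2 (2,0) count=1: revealed 1 new [(2,0)] -> total=5

Answer: ...##
...##
#....
.....
.....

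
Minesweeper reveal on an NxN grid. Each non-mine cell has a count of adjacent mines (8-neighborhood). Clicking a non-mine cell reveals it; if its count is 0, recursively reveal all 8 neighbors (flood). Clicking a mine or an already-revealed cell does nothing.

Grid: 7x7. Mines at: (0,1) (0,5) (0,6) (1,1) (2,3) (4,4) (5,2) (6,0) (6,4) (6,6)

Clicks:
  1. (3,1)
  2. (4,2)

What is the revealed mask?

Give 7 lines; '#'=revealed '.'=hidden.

Click 1 (3,1) count=0: revealed 11 new [(2,0) (2,1) (2,2) (3,0) (3,1) (3,2) (4,0) (4,1) (4,2) (5,0) (5,1)] -> total=11
Click 2 (4,2) count=1: revealed 0 new [(none)] -> total=11

Answer: .......
.......
###....
###....
###....
##.....
.......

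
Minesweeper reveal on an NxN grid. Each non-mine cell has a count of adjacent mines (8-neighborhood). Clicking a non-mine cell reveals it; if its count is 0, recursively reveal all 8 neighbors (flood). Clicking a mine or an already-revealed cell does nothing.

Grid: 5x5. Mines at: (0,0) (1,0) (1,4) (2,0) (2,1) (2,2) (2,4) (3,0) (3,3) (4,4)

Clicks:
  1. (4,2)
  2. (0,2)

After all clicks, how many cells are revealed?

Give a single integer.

Click 1 (4,2) count=1: revealed 1 new [(4,2)] -> total=1
Click 2 (0,2) count=0: revealed 6 new [(0,1) (0,2) (0,3) (1,1) (1,2) (1,3)] -> total=7

Answer: 7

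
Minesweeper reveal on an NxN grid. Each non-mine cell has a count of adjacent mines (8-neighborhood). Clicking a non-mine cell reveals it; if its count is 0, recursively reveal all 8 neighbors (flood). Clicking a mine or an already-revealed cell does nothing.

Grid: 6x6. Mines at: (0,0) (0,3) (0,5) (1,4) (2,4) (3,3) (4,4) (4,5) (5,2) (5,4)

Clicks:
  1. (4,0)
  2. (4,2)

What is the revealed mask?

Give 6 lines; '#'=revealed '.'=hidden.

Answer: ......
###...
###...
###...
###...
##....

Derivation:
Click 1 (4,0) count=0: revealed 14 new [(1,0) (1,1) (1,2) (2,0) (2,1) (2,2) (3,0) (3,1) (3,2) (4,0) (4,1) (4,2) (5,0) (5,1)] -> total=14
Click 2 (4,2) count=2: revealed 0 new [(none)] -> total=14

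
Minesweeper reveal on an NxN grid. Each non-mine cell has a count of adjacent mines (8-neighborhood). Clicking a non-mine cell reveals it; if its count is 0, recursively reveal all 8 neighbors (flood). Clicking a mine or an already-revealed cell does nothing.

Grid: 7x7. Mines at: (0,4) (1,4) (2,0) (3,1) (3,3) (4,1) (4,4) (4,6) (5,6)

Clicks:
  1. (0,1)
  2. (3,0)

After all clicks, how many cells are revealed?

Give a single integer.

Click 1 (0,1) count=0: revealed 11 new [(0,0) (0,1) (0,2) (0,3) (1,0) (1,1) (1,2) (1,3) (2,1) (2,2) (2,3)] -> total=11
Click 2 (3,0) count=3: revealed 1 new [(3,0)] -> total=12

Answer: 12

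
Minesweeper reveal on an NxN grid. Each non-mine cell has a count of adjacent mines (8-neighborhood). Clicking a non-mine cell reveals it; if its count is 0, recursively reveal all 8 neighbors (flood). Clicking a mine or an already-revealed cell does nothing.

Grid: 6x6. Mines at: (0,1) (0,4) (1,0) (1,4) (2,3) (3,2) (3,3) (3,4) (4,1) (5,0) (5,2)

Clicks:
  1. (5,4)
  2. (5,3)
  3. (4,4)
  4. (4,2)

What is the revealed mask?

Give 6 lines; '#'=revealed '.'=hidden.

Answer: ......
......
......
......
..####
...###

Derivation:
Click 1 (5,4) count=0: revealed 6 new [(4,3) (4,4) (4,5) (5,3) (5,4) (5,5)] -> total=6
Click 2 (5,3) count=1: revealed 0 new [(none)] -> total=6
Click 3 (4,4) count=2: revealed 0 new [(none)] -> total=6
Click 4 (4,2) count=4: revealed 1 new [(4,2)] -> total=7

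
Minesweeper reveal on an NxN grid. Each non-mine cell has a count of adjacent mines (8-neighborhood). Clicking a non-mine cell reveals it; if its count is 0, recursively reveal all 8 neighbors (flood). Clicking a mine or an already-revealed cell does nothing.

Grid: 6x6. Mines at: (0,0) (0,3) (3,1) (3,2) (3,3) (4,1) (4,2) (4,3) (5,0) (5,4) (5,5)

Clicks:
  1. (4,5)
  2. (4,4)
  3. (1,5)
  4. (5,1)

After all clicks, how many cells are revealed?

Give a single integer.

Answer: 11

Derivation:
Click 1 (4,5) count=2: revealed 1 new [(4,5)] -> total=1
Click 2 (4,4) count=4: revealed 1 new [(4,4)] -> total=2
Click 3 (1,5) count=0: revealed 8 new [(0,4) (0,5) (1,4) (1,5) (2,4) (2,5) (3,4) (3,5)] -> total=10
Click 4 (5,1) count=3: revealed 1 new [(5,1)] -> total=11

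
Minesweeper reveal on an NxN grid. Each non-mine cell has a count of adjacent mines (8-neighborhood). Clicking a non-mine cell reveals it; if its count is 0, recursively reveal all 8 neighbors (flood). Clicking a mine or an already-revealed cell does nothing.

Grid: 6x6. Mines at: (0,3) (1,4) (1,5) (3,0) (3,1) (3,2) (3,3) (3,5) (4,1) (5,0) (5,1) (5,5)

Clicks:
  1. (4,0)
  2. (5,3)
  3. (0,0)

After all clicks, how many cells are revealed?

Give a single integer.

Click 1 (4,0) count=5: revealed 1 new [(4,0)] -> total=1
Click 2 (5,3) count=0: revealed 6 new [(4,2) (4,3) (4,4) (5,2) (5,3) (5,4)] -> total=7
Click 3 (0,0) count=0: revealed 9 new [(0,0) (0,1) (0,2) (1,0) (1,1) (1,2) (2,0) (2,1) (2,2)] -> total=16

Answer: 16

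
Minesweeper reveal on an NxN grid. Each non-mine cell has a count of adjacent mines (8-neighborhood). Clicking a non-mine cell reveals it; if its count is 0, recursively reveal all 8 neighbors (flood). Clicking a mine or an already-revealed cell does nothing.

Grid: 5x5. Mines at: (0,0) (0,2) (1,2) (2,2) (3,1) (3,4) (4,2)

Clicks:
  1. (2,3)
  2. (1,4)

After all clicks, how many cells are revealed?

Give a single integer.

Click 1 (2,3) count=3: revealed 1 new [(2,3)] -> total=1
Click 2 (1,4) count=0: revealed 5 new [(0,3) (0,4) (1,3) (1,4) (2,4)] -> total=6

Answer: 6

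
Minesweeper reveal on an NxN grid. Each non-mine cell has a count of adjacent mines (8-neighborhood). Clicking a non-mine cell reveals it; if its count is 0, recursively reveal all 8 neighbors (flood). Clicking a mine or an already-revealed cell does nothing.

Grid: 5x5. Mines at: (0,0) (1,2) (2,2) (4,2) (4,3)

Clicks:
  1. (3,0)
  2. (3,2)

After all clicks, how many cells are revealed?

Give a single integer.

Answer: 9

Derivation:
Click 1 (3,0) count=0: revealed 8 new [(1,0) (1,1) (2,0) (2,1) (3,0) (3,1) (4,0) (4,1)] -> total=8
Click 2 (3,2) count=3: revealed 1 new [(3,2)] -> total=9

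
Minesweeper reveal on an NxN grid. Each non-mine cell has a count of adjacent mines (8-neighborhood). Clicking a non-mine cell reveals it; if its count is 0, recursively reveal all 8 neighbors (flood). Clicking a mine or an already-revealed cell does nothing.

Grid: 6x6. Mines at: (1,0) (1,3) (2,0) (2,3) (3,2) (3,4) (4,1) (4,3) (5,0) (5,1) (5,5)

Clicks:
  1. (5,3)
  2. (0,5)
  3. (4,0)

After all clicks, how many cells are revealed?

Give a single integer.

Click 1 (5,3) count=1: revealed 1 new [(5,3)] -> total=1
Click 2 (0,5) count=0: revealed 6 new [(0,4) (0,5) (1,4) (1,5) (2,4) (2,5)] -> total=7
Click 3 (4,0) count=3: revealed 1 new [(4,0)] -> total=8

Answer: 8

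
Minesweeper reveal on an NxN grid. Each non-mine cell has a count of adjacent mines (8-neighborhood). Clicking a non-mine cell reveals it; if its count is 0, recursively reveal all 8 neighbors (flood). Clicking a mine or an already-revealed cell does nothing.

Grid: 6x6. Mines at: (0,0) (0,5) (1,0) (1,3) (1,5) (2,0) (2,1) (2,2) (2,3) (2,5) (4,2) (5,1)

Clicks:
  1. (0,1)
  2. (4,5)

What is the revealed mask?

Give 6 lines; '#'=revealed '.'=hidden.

Answer: .#....
......
......
...###
...###
...###

Derivation:
Click 1 (0,1) count=2: revealed 1 new [(0,1)] -> total=1
Click 2 (4,5) count=0: revealed 9 new [(3,3) (3,4) (3,5) (4,3) (4,4) (4,5) (5,3) (5,4) (5,5)] -> total=10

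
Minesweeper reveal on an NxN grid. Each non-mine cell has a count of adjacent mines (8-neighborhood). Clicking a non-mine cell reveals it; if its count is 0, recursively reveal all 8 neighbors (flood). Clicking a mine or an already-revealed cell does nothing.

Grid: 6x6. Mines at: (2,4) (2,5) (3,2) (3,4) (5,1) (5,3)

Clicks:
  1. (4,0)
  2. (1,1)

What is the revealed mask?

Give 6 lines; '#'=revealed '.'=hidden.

Answer: ######
######
####..
##....
##....
......

Derivation:
Click 1 (4,0) count=1: revealed 1 new [(4,0)] -> total=1
Click 2 (1,1) count=0: revealed 19 new [(0,0) (0,1) (0,2) (0,3) (0,4) (0,5) (1,0) (1,1) (1,2) (1,3) (1,4) (1,5) (2,0) (2,1) (2,2) (2,3) (3,0) (3,1) (4,1)] -> total=20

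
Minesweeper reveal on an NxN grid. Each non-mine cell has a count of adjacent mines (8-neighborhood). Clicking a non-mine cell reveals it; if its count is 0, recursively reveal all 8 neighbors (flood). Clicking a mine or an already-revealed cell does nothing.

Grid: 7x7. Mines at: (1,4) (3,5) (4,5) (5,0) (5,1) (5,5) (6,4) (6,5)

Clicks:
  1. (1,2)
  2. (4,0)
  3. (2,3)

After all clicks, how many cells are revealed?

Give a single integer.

Answer: 26

Derivation:
Click 1 (1,2) count=0: revealed 26 new [(0,0) (0,1) (0,2) (0,3) (1,0) (1,1) (1,2) (1,3) (2,0) (2,1) (2,2) (2,3) (2,4) (3,0) (3,1) (3,2) (3,3) (3,4) (4,0) (4,1) (4,2) (4,3) (4,4) (5,2) (5,3) (5,4)] -> total=26
Click 2 (4,0) count=2: revealed 0 new [(none)] -> total=26
Click 3 (2,3) count=1: revealed 0 new [(none)] -> total=26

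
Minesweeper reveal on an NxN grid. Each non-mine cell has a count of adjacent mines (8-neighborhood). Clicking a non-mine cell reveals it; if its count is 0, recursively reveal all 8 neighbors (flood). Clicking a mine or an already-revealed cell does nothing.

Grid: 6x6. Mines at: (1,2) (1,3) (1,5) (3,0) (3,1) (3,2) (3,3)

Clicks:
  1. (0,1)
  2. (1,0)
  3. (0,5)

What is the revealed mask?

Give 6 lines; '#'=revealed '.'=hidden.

Click 1 (0,1) count=1: revealed 1 new [(0,1)] -> total=1
Click 2 (1,0) count=0: revealed 5 new [(0,0) (1,0) (1,1) (2,0) (2,1)] -> total=6
Click 3 (0,5) count=1: revealed 1 new [(0,5)] -> total=7

Answer: ##...#
##....
##....
......
......
......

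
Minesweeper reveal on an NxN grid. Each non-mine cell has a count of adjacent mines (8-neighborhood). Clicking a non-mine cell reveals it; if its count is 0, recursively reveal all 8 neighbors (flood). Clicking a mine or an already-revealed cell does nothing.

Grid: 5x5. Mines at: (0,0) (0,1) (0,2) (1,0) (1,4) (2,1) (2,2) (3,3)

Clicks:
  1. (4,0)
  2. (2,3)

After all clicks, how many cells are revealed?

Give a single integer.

Answer: 7

Derivation:
Click 1 (4,0) count=0: revealed 6 new [(3,0) (3,1) (3,2) (4,0) (4,1) (4,2)] -> total=6
Click 2 (2,3) count=3: revealed 1 new [(2,3)] -> total=7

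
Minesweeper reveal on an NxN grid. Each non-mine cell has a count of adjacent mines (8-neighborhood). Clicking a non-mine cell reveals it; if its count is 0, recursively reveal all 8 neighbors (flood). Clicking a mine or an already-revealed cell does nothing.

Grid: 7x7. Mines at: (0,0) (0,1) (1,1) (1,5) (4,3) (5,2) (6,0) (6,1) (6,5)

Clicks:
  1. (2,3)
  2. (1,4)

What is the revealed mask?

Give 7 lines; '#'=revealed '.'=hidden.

Answer: ..###..
..###..
..###..
..###..
.......
.......
.......

Derivation:
Click 1 (2,3) count=0: revealed 12 new [(0,2) (0,3) (0,4) (1,2) (1,3) (1,4) (2,2) (2,3) (2,4) (3,2) (3,3) (3,4)] -> total=12
Click 2 (1,4) count=1: revealed 0 new [(none)] -> total=12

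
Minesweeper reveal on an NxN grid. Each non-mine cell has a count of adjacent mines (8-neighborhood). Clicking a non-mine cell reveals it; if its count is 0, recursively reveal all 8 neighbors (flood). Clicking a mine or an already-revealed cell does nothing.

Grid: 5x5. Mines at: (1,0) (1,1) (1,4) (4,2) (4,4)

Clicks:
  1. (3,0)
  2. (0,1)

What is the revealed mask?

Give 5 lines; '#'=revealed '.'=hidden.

Click 1 (3,0) count=0: revealed 6 new [(2,0) (2,1) (3,0) (3,1) (4,0) (4,1)] -> total=6
Click 2 (0,1) count=2: revealed 1 new [(0,1)] -> total=7

Answer: .#...
.....
##...
##...
##...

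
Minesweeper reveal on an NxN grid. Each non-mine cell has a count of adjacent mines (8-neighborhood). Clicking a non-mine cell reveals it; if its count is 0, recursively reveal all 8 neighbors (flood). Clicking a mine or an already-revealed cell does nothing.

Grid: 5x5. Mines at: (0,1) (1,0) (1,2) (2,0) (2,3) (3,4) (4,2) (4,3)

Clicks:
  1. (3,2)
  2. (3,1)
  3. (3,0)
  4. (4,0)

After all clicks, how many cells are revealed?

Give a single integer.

Answer: 5

Derivation:
Click 1 (3,2) count=3: revealed 1 new [(3,2)] -> total=1
Click 2 (3,1) count=2: revealed 1 new [(3,1)] -> total=2
Click 3 (3,0) count=1: revealed 1 new [(3,0)] -> total=3
Click 4 (4,0) count=0: revealed 2 new [(4,0) (4,1)] -> total=5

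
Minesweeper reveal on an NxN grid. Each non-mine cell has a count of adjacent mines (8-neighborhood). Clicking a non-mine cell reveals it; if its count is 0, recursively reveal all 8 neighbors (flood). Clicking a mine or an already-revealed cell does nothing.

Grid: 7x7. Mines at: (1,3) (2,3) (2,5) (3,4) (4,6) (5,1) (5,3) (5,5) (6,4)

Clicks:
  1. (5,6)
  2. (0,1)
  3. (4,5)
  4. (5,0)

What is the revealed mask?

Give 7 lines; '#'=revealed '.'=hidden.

Answer: ###....
###....
###....
###....
###..#.
#.....#
.......

Derivation:
Click 1 (5,6) count=2: revealed 1 new [(5,6)] -> total=1
Click 2 (0,1) count=0: revealed 15 new [(0,0) (0,1) (0,2) (1,0) (1,1) (1,2) (2,0) (2,1) (2,2) (3,0) (3,1) (3,2) (4,0) (4,1) (4,2)] -> total=16
Click 3 (4,5) count=3: revealed 1 new [(4,5)] -> total=17
Click 4 (5,0) count=1: revealed 1 new [(5,0)] -> total=18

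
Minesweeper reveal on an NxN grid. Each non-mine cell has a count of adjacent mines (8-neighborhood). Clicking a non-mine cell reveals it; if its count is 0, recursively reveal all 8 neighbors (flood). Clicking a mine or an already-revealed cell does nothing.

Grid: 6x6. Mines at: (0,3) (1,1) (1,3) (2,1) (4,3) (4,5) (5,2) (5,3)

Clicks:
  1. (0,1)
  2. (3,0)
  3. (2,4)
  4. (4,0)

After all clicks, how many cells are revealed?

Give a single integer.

Click 1 (0,1) count=1: revealed 1 new [(0,1)] -> total=1
Click 2 (3,0) count=1: revealed 1 new [(3,0)] -> total=2
Click 3 (2,4) count=1: revealed 1 new [(2,4)] -> total=3
Click 4 (4,0) count=0: revealed 5 new [(3,1) (4,0) (4,1) (5,0) (5,1)] -> total=8

Answer: 8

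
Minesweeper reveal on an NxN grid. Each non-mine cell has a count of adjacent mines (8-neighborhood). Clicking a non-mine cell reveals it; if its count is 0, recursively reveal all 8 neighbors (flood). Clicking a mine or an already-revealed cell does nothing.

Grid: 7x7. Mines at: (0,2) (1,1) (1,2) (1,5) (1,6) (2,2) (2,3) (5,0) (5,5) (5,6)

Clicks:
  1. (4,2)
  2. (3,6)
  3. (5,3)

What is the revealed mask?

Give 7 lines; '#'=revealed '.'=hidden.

Answer: .......
.......
....###
.######
.######
.####..
.####..

Derivation:
Click 1 (4,2) count=0: revealed 16 new [(3,1) (3,2) (3,3) (3,4) (4,1) (4,2) (4,3) (4,4) (5,1) (5,2) (5,3) (5,4) (6,1) (6,2) (6,3) (6,4)] -> total=16
Click 2 (3,6) count=0: revealed 7 new [(2,4) (2,5) (2,6) (3,5) (3,6) (4,5) (4,6)] -> total=23
Click 3 (5,3) count=0: revealed 0 new [(none)] -> total=23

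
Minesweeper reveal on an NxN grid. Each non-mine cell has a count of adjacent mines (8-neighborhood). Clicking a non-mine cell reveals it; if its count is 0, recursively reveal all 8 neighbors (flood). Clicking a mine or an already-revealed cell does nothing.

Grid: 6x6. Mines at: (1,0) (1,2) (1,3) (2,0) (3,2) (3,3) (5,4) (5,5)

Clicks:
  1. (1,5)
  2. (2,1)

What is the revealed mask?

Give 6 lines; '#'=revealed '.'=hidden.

Click 1 (1,5) count=0: revealed 10 new [(0,4) (0,5) (1,4) (1,5) (2,4) (2,5) (3,4) (3,5) (4,4) (4,5)] -> total=10
Click 2 (2,1) count=4: revealed 1 new [(2,1)] -> total=11

Answer: ....##
....##
.#..##
....##
....##
......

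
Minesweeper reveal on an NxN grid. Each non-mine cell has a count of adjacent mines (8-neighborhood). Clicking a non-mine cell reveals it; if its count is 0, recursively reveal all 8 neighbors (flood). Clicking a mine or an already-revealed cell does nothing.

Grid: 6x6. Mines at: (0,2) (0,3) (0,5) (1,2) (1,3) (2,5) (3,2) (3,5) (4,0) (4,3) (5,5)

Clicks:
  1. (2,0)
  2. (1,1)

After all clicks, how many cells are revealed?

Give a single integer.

Click 1 (2,0) count=0: revealed 8 new [(0,0) (0,1) (1,0) (1,1) (2,0) (2,1) (3,0) (3,1)] -> total=8
Click 2 (1,1) count=2: revealed 0 new [(none)] -> total=8

Answer: 8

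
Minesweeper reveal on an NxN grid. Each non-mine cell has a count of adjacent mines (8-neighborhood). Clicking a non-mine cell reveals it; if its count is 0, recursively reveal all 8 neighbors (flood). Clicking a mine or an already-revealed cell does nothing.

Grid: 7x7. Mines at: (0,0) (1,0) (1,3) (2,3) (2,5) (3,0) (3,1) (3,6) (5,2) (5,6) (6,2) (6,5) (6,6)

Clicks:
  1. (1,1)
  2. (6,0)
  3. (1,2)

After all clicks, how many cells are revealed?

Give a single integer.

Click 1 (1,1) count=2: revealed 1 new [(1,1)] -> total=1
Click 2 (6,0) count=0: revealed 6 new [(4,0) (4,1) (5,0) (5,1) (6,0) (6,1)] -> total=7
Click 3 (1,2) count=2: revealed 1 new [(1,2)] -> total=8

Answer: 8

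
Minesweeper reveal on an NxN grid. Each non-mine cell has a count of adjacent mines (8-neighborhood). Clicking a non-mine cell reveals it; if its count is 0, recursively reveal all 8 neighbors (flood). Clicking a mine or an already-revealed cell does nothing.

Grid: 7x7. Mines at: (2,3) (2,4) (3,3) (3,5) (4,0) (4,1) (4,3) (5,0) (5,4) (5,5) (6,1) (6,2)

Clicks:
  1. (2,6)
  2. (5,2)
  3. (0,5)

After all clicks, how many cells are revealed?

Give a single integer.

Click 1 (2,6) count=1: revealed 1 new [(2,6)] -> total=1
Click 2 (5,2) count=4: revealed 1 new [(5,2)] -> total=2
Click 3 (0,5) count=0: revealed 21 new [(0,0) (0,1) (0,2) (0,3) (0,4) (0,5) (0,6) (1,0) (1,1) (1,2) (1,3) (1,4) (1,5) (1,6) (2,0) (2,1) (2,2) (2,5) (3,0) (3,1) (3,2)] -> total=23

Answer: 23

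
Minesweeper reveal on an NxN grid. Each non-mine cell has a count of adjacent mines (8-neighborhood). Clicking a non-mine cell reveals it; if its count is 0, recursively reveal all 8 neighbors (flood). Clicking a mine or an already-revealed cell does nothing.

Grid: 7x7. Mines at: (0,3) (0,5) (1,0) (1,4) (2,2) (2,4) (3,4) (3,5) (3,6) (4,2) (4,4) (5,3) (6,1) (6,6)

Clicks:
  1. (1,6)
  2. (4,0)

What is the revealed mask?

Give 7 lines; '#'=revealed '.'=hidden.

Click 1 (1,6) count=1: revealed 1 new [(1,6)] -> total=1
Click 2 (4,0) count=0: revealed 8 new [(2,0) (2,1) (3,0) (3,1) (4,0) (4,1) (5,0) (5,1)] -> total=9

Answer: .......
......#
##.....
##.....
##.....
##.....
.......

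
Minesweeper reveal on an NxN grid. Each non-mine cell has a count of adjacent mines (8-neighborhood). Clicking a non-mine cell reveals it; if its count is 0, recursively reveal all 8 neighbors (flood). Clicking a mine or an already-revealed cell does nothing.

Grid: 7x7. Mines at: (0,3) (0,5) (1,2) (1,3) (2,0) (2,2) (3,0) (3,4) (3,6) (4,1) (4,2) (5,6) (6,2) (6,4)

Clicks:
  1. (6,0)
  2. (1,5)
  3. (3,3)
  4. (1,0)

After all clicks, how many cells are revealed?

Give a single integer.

Click 1 (6,0) count=0: revealed 4 new [(5,0) (5,1) (6,0) (6,1)] -> total=4
Click 2 (1,5) count=1: revealed 1 new [(1,5)] -> total=5
Click 3 (3,3) count=3: revealed 1 new [(3,3)] -> total=6
Click 4 (1,0) count=1: revealed 1 new [(1,0)] -> total=7

Answer: 7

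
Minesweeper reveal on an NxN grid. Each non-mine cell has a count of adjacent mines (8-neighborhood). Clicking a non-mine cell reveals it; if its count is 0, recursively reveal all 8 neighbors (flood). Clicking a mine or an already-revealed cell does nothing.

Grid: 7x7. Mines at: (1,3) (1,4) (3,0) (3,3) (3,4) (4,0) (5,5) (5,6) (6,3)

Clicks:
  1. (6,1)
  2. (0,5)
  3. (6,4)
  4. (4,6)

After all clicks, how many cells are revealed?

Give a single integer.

Click 1 (6,1) count=0: revealed 6 new [(5,0) (5,1) (5,2) (6,0) (6,1) (6,2)] -> total=6
Click 2 (0,5) count=1: revealed 1 new [(0,5)] -> total=7
Click 3 (6,4) count=2: revealed 1 new [(6,4)] -> total=8
Click 4 (4,6) count=2: revealed 1 new [(4,6)] -> total=9

Answer: 9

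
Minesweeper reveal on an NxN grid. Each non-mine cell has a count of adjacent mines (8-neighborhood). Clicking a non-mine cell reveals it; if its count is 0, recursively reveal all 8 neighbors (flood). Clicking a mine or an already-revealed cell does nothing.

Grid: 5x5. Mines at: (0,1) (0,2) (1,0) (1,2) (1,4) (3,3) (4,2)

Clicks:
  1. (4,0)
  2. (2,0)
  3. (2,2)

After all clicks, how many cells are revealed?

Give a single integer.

Click 1 (4,0) count=0: revealed 6 new [(2,0) (2,1) (3,0) (3,1) (4,0) (4,1)] -> total=6
Click 2 (2,0) count=1: revealed 0 new [(none)] -> total=6
Click 3 (2,2) count=2: revealed 1 new [(2,2)] -> total=7

Answer: 7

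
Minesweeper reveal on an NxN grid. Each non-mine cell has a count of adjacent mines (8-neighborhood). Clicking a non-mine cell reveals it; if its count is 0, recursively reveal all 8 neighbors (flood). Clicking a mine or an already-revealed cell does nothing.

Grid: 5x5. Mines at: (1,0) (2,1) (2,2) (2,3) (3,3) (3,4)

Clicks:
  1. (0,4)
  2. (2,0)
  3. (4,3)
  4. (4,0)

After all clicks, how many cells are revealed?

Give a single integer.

Click 1 (0,4) count=0: revealed 8 new [(0,1) (0,2) (0,3) (0,4) (1,1) (1,2) (1,3) (1,4)] -> total=8
Click 2 (2,0) count=2: revealed 1 new [(2,0)] -> total=9
Click 3 (4,3) count=2: revealed 1 new [(4,3)] -> total=10
Click 4 (4,0) count=0: revealed 6 new [(3,0) (3,1) (3,2) (4,0) (4,1) (4,2)] -> total=16

Answer: 16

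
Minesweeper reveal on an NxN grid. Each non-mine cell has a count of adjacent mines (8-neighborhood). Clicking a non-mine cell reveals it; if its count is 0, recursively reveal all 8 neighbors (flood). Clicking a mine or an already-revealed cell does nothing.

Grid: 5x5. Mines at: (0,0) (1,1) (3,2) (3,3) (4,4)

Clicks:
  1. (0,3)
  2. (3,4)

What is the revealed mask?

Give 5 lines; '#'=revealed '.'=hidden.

Answer: ..###
..###
..###
....#
.....

Derivation:
Click 1 (0,3) count=0: revealed 9 new [(0,2) (0,3) (0,4) (1,2) (1,3) (1,4) (2,2) (2,3) (2,4)] -> total=9
Click 2 (3,4) count=2: revealed 1 new [(3,4)] -> total=10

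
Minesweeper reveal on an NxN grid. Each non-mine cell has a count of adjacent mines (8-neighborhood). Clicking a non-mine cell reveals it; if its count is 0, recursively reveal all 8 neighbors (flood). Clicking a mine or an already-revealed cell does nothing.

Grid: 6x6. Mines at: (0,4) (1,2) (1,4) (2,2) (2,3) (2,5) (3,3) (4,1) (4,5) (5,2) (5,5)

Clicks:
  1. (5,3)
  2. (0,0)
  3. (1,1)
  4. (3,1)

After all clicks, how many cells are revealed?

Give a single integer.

Answer: 9

Derivation:
Click 1 (5,3) count=1: revealed 1 new [(5,3)] -> total=1
Click 2 (0,0) count=0: revealed 8 new [(0,0) (0,1) (1,0) (1,1) (2,0) (2,1) (3,0) (3,1)] -> total=9
Click 3 (1,1) count=2: revealed 0 new [(none)] -> total=9
Click 4 (3,1) count=2: revealed 0 new [(none)] -> total=9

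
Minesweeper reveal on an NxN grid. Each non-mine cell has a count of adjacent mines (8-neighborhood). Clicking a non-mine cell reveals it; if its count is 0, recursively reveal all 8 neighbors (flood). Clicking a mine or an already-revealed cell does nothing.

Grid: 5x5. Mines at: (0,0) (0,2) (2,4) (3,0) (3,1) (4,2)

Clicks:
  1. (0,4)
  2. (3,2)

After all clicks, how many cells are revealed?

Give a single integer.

Click 1 (0,4) count=0: revealed 4 new [(0,3) (0,4) (1,3) (1,4)] -> total=4
Click 2 (3,2) count=2: revealed 1 new [(3,2)] -> total=5

Answer: 5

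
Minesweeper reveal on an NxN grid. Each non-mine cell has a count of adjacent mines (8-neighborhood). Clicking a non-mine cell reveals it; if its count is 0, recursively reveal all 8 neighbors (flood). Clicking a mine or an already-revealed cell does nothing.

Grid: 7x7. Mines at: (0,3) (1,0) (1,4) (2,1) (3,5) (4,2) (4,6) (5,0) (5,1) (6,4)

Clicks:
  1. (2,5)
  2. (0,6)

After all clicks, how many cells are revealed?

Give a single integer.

Answer: 6

Derivation:
Click 1 (2,5) count=2: revealed 1 new [(2,5)] -> total=1
Click 2 (0,6) count=0: revealed 5 new [(0,5) (0,6) (1,5) (1,6) (2,6)] -> total=6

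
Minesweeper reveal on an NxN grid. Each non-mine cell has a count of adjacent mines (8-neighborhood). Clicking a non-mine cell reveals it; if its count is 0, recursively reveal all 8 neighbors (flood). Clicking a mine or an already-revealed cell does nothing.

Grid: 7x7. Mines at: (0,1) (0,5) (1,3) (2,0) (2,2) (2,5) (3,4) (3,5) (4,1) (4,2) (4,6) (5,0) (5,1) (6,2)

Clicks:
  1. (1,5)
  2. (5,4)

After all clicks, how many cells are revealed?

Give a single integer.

Answer: 12

Derivation:
Click 1 (1,5) count=2: revealed 1 new [(1,5)] -> total=1
Click 2 (5,4) count=0: revealed 11 new [(4,3) (4,4) (4,5) (5,3) (5,4) (5,5) (5,6) (6,3) (6,4) (6,5) (6,6)] -> total=12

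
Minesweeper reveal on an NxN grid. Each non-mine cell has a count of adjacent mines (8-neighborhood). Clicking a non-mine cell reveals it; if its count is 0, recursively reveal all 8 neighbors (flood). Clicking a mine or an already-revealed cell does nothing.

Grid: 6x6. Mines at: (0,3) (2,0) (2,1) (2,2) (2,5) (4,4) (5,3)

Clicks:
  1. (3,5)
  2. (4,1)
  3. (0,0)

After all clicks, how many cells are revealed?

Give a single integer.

Answer: 16

Derivation:
Click 1 (3,5) count=2: revealed 1 new [(3,5)] -> total=1
Click 2 (4,1) count=0: revealed 9 new [(3,0) (3,1) (3,2) (4,0) (4,1) (4,2) (5,0) (5,1) (5,2)] -> total=10
Click 3 (0,0) count=0: revealed 6 new [(0,0) (0,1) (0,2) (1,0) (1,1) (1,2)] -> total=16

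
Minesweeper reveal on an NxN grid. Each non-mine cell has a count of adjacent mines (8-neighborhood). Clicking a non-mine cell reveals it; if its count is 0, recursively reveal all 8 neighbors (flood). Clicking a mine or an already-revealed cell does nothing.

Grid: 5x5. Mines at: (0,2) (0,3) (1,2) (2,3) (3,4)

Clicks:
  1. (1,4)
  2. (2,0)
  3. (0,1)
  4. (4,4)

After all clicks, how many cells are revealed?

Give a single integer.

Click 1 (1,4) count=2: revealed 1 new [(1,4)] -> total=1
Click 2 (2,0) count=0: revealed 15 new [(0,0) (0,1) (1,0) (1,1) (2,0) (2,1) (2,2) (3,0) (3,1) (3,2) (3,3) (4,0) (4,1) (4,2) (4,3)] -> total=16
Click 3 (0,1) count=2: revealed 0 new [(none)] -> total=16
Click 4 (4,4) count=1: revealed 1 new [(4,4)] -> total=17

Answer: 17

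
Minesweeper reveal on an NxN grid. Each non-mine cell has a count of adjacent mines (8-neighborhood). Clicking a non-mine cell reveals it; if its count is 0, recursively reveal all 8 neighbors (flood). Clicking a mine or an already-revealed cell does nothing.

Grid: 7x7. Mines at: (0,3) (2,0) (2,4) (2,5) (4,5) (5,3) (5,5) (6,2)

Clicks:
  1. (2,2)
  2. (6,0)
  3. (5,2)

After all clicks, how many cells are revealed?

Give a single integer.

Click 1 (2,2) count=0: revealed 19 new [(1,1) (1,2) (1,3) (2,1) (2,2) (2,3) (3,0) (3,1) (3,2) (3,3) (4,0) (4,1) (4,2) (4,3) (5,0) (5,1) (5,2) (6,0) (6,1)] -> total=19
Click 2 (6,0) count=0: revealed 0 new [(none)] -> total=19
Click 3 (5,2) count=2: revealed 0 new [(none)] -> total=19

Answer: 19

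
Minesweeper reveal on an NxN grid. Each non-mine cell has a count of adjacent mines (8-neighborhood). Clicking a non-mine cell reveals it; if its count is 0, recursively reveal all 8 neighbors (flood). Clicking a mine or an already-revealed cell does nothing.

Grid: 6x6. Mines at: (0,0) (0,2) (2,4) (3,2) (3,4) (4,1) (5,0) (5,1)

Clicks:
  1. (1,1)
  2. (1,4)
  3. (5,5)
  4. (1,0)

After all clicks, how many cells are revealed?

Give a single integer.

Click 1 (1,1) count=2: revealed 1 new [(1,1)] -> total=1
Click 2 (1,4) count=1: revealed 1 new [(1,4)] -> total=2
Click 3 (5,5) count=0: revealed 8 new [(4,2) (4,3) (4,4) (4,5) (5,2) (5,3) (5,4) (5,5)] -> total=10
Click 4 (1,0) count=1: revealed 1 new [(1,0)] -> total=11

Answer: 11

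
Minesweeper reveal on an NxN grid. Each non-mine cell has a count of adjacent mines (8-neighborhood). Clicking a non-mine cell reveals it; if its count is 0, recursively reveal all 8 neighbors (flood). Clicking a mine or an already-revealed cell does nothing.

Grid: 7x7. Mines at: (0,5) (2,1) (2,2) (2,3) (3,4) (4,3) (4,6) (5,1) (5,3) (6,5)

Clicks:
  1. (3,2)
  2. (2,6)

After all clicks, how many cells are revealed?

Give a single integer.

Answer: 7

Derivation:
Click 1 (3,2) count=4: revealed 1 new [(3,2)] -> total=1
Click 2 (2,6) count=0: revealed 6 new [(1,5) (1,6) (2,5) (2,6) (3,5) (3,6)] -> total=7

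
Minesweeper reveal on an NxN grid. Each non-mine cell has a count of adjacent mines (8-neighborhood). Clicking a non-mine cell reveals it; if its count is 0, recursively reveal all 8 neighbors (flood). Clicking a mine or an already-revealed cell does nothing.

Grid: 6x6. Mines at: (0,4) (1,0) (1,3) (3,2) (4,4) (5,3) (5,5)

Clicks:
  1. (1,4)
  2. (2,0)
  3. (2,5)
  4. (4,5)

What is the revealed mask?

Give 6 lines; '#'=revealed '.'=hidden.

Answer: ......
....##
#...##
....##
.....#
......

Derivation:
Click 1 (1,4) count=2: revealed 1 new [(1,4)] -> total=1
Click 2 (2,0) count=1: revealed 1 new [(2,0)] -> total=2
Click 3 (2,5) count=0: revealed 5 new [(1,5) (2,4) (2,5) (3,4) (3,5)] -> total=7
Click 4 (4,5) count=2: revealed 1 new [(4,5)] -> total=8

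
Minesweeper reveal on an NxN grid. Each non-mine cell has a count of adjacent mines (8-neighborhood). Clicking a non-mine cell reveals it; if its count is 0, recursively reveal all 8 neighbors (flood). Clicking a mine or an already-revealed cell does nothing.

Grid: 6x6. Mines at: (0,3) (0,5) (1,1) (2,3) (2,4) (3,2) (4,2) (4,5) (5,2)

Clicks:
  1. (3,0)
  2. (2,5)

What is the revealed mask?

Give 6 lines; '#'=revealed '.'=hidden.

Click 1 (3,0) count=0: revealed 8 new [(2,0) (2,1) (3,0) (3,1) (4,0) (4,1) (5,0) (5,1)] -> total=8
Click 2 (2,5) count=1: revealed 1 new [(2,5)] -> total=9

Answer: ......
......
##...#
##....
##....
##....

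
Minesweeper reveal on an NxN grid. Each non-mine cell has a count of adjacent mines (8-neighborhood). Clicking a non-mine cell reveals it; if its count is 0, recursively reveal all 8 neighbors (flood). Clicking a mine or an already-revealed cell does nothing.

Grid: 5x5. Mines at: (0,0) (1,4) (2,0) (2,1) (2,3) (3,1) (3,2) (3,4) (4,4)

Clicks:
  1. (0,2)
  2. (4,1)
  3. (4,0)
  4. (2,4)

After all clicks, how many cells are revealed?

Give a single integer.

Click 1 (0,2) count=0: revealed 6 new [(0,1) (0,2) (0,3) (1,1) (1,2) (1,3)] -> total=6
Click 2 (4,1) count=2: revealed 1 new [(4,1)] -> total=7
Click 3 (4,0) count=1: revealed 1 new [(4,0)] -> total=8
Click 4 (2,4) count=3: revealed 1 new [(2,4)] -> total=9

Answer: 9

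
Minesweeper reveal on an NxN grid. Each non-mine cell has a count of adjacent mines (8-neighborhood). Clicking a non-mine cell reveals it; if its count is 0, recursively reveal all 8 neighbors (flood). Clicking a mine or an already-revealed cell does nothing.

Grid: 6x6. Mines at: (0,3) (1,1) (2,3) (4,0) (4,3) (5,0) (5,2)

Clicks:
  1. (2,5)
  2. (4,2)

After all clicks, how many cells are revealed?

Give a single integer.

Answer: 13

Derivation:
Click 1 (2,5) count=0: revealed 12 new [(0,4) (0,5) (1,4) (1,5) (2,4) (2,5) (3,4) (3,5) (4,4) (4,5) (5,4) (5,5)] -> total=12
Click 2 (4,2) count=2: revealed 1 new [(4,2)] -> total=13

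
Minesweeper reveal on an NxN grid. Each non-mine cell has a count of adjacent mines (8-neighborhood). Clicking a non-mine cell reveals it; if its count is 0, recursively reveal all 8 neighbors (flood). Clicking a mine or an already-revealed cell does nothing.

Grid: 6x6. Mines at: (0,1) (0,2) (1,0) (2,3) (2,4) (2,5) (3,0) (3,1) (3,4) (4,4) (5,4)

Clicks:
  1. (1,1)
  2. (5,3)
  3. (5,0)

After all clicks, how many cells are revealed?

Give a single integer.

Answer: 9

Derivation:
Click 1 (1,1) count=3: revealed 1 new [(1,1)] -> total=1
Click 2 (5,3) count=2: revealed 1 new [(5,3)] -> total=2
Click 3 (5,0) count=0: revealed 7 new [(4,0) (4,1) (4,2) (4,3) (5,0) (5,1) (5,2)] -> total=9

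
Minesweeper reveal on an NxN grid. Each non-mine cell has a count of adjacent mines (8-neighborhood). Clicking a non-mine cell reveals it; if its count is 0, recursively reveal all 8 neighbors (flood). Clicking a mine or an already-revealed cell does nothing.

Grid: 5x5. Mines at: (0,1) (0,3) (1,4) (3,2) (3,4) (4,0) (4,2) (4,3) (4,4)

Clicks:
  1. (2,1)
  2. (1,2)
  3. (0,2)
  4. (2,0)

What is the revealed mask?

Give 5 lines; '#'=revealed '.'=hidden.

Click 1 (2,1) count=1: revealed 1 new [(2,1)] -> total=1
Click 2 (1,2) count=2: revealed 1 new [(1,2)] -> total=2
Click 3 (0,2) count=2: revealed 1 new [(0,2)] -> total=3
Click 4 (2,0) count=0: revealed 5 new [(1,0) (1,1) (2,0) (3,0) (3,1)] -> total=8

Answer: ..#..
###..
##...
##...
.....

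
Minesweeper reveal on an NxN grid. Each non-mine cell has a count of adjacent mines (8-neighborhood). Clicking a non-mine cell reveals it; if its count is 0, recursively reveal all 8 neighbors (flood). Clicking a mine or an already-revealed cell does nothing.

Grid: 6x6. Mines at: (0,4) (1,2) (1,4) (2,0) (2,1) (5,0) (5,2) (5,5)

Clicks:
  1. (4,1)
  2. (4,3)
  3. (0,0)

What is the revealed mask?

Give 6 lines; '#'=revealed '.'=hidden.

Answer: ##....
##....
......
......
.#.#..
......

Derivation:
Click 1 (4,1) count=2: revealed 1 new [(4,1)] -> total=1
Click 2 (4,3) count=1: revealed 1 new [(4,3)] -> total=2
Click 3 (0,0) count=0: revealed 4 new [(0,0) (0,1) (1,0) (1,1)] -> total=6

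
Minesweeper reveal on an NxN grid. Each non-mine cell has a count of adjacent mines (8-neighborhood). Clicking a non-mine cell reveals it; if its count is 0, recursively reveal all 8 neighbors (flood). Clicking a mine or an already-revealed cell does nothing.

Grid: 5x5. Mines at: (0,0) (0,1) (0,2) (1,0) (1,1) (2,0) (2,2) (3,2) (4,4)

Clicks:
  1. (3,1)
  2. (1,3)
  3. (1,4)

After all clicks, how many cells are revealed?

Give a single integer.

Answer: 9

Derivation:
Click 1 (3,1) count=3: revealed 1 new [(3,1)] -> total=1
Click 2 (1,3) count=2: revealed 1 new [(1,3)] -> total=2
Click 3 (1,4) count=0: revealed 7 new [(0,3) (0,4) (1,4) (2,3) (2,4) (3,3) (3,4)] -> total=9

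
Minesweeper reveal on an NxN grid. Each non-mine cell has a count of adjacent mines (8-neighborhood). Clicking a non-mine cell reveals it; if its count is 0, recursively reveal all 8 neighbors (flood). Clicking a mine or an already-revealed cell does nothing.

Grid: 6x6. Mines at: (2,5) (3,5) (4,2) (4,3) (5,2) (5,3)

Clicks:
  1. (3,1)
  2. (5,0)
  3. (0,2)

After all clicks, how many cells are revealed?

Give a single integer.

Click 1 (3,1) count=1: revealed 1 new [(3,1)] -> total=1
Click 2 (5,0) count=0: revealed 25 new [(0,0) (0,1) (0,2) (0,3) (0,4) (0,5) (1,0) (1,1) (1,2) (1,3) (1,4) (1,5) (2,0) (2,1) (2,2) (2,3) (2,4) (3,0) (3,2) (3,3) (3,4) (4,0) (4,1) (5,0) (5,1)] -> total=26
Click 3 (0,2) count=0: revealed 0 new [(none)] -> total=26

Answer: 26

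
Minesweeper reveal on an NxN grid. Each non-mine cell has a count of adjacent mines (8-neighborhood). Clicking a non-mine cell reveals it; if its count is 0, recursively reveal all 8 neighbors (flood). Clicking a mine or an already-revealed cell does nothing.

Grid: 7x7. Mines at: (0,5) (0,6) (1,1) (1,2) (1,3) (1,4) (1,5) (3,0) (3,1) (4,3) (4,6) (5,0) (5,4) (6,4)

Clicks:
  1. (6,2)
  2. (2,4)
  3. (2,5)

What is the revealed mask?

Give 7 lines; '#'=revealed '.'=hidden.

Click 1 (6,2) count=0: revealed 6 new [(5,1) (5,2) (5,3) (6,1) (6,2) (6,3)] -> total=6
Click 2 (2,4) count=3: revealed 1 new [(2,4)] -> total=7
Click 3 (2,5) count=2: revealed 1 new [(2,5)] -> total=8

Answer: .......
.......
....##.
.......
.......
.###...
.###...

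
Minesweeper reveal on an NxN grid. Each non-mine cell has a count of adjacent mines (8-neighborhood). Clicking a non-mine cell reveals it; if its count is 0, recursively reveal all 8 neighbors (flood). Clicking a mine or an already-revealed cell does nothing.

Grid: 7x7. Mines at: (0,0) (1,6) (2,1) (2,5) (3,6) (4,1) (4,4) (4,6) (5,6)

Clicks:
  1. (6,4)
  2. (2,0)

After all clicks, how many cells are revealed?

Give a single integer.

Answer: 13

Derivation:
Click 1 (6,4) count=0: revealed 12 new [(5,0) (5,1) (5,2) (5,3) (5,4) (5,5) (6,0) (6,1) (6,2) (6,3) (6,4) (6,5)] -> total=12
Click 2 (2,0) count=1: revealed 1 new [(2,0)] -> total=13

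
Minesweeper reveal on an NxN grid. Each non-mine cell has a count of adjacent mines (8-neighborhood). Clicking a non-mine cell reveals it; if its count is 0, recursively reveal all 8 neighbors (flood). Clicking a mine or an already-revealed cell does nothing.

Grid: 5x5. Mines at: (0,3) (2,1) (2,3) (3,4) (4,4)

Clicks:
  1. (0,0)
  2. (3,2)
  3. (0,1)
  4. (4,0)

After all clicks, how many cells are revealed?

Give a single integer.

Answer: 14

Derivation:
Click 1 (0,0) count=0: revealed 6 new [(0,0) (0,1) (0,2) (1,0) (1,1) (1,2)] -> total=6
Click 2 (3,2) count=2: revealed 1 new [(3,2)] -> total=7
Click 3 (0,1) count=0: revealed 0 new [(none)] -> total=7
Click 4 (4,0) count=0: revealed 7 new [(3,0) (3,1) (3,3) (4,0) (4,1) (4,2) (4,3)] -> total=14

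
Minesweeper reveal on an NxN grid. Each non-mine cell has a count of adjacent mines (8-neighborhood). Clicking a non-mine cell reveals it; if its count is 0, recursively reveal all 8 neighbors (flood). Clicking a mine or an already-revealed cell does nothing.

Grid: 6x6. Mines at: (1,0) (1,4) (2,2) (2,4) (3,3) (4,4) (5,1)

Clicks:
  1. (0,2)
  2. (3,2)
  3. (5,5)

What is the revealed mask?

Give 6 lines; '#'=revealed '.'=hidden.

Answer: .###..
.###..
......
..#...
......
.....#

Derivation:
Click 1 (0,2) count=0: revealed 6 new [(0,1) (0,2) (0,3) (1,1) (1,2) (1,3)] -> total=6
Click 2 (3,2) count=2: revealed 1 new [(3,2)] -> total=7
Click 3 (5,5) count=1: revealed 1 new [(5,5)] -> total=8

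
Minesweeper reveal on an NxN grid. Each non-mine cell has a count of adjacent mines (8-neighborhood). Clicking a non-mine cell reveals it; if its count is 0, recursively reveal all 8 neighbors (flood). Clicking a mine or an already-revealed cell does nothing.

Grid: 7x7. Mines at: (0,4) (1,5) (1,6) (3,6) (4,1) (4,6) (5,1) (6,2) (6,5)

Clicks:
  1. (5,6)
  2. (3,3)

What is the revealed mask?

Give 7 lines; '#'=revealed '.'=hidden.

Answer: ####...
#####..
######.
######.
..####.
..#####
.......

Derivation:
Click 1 (5,6) count=2: revealed 1 new [(5,6)] -> total=1
Click 2 (3,3) count=0: revealed 29 new [(0,0) (0,1) (0,2) (0,3) (1,0) (1,1) (1,2) (1,3) (1,4) (2,0) (2,1) (2,2) (2,3) (2,4) (2,5) (3,0) (3,1) (3,2) (3,3) (3,4) (3,5) (4,2) (4,3) (4,4) (4,5) (5,2) (5,3) (5,4) (5,5)] -> total=30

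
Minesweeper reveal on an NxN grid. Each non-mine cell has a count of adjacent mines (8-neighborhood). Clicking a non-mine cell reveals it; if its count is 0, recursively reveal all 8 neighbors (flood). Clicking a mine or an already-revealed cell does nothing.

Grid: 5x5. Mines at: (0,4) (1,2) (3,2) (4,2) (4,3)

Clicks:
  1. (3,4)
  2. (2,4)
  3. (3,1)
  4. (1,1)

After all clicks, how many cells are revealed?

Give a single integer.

Click 1 (3,4) count=1: revealed 1 new [(3,4)] -> total=1
Click 2 (2,4) count=0: revealed 5 new [(1,3) (1,4) (2,3) (2,4) (3,3)] -> total=6
Click 3 (3,1) count=2: revealed 1 new [(3,1)] -> total=7
Click 4 (1,1) count=1: revealed 1 new [(1,1)] -> total=8

Answer: 8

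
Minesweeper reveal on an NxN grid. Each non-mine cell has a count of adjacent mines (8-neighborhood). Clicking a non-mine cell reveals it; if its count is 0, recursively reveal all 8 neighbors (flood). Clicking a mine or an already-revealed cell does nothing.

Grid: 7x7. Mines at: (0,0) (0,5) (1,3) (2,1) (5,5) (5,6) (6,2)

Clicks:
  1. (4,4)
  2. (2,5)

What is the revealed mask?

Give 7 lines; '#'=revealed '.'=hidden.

Answer: .......
....###
..#####
#######
#######
#####..
##.....

Derivation:
Click 1 (4,4) count=1: revealed 1 new [(4,4)] -> total=1
Click 2 (2,5) count=0: revealed 28 new [(1,4) (1,5) (1,6) (2,2) (2,3) (2,4) (2,5) (2,6) (3,0) (3,1) (3,2) (3,3) (3,4) (3,5) (3,6) (4,0) (4,1) (4,2) (4,3) (4,5) (4,6) (5,0) (5,1) (5,2) (5,3) (5,4) (6,0) (6,1)] -> total=29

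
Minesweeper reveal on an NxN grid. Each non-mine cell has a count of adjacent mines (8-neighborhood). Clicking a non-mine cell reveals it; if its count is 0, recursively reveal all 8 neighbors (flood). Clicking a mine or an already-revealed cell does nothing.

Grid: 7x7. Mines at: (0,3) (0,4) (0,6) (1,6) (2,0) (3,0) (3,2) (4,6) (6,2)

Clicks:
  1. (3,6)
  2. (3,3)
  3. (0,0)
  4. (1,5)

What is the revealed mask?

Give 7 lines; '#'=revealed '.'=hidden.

Answer: ###....
###..#.
.......
...#..#
.......
.......
.......

Derivation:
Click 1 (3,6) count=1: revealed 1 new [(3,6)] -> total=1
Click 2 (3,3) count=1: revealed 1 new [(3,3)] -> total=2
Click 3 (0,0) count=0: revealed 6 new [(0,0) (0,1) (0,2) (1,0) (1,1) (1,2)] -> total=8
Click 4 (1,5) count=3: revealed 1 new [(1,5)] -> total=9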